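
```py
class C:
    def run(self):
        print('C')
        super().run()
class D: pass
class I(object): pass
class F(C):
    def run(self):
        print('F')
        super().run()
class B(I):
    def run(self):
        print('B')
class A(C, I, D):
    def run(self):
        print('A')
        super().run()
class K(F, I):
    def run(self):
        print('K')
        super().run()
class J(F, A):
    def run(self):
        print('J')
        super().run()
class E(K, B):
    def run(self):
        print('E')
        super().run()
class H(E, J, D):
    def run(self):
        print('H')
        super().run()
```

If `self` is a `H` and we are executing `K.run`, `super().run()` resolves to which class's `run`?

J

L[H] = H + merge(L[E], L[J], L[D], [E J D])
  take E:  [E K F C B I object] + [J F A C I D object] + [D object] + [E J D]
  take K:  [K F C B I object] + [J F A C I D object] + [D object] + [J D]
  take J:  [F C B I object] + [J F A C I D object] + [D object] + [J D]
  take F:  [F C B I object] + [F A C I D object] + [D object] + [D]
  take A:  [C B I object] + [A C I D object] + [D object] + [D]
  take C:  [C B I object] + [C I D object] + [D object] + [D]
  take B:  [B I object] + [I D object] + [D object] + [D]
  take I:  [I object] + [I D object] + [D object] + [D]
  take D:  [object] + [D object] + [D object] + [D]
  take object:  [object] + [object] + [object]
MRO: H E K J F A C B I D object
super() in K.run on a H instance goes to the class after K in H's MRO: J.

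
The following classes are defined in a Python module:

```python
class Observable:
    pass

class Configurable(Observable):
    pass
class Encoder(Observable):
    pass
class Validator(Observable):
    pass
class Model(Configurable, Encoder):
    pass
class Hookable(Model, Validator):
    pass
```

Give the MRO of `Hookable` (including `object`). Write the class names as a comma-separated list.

Hookable, Model, Configurable, Encoder, Validator, Observable, object

L[Hookable] = Hookable + merge(L[Model], L[Validator], [Model Validator])
  take Model:  [Model Configurable Encoder Observable object] + [Validator Observable object] + [Model Validator]
  take Configurable:  [Configurable Encoder Observable object] + [Validator Observable object] + [Validator]
  take Encoder:  [Encoder Observable object] + [Validator Observable object] + [Validator]
  take Validator:  [Observable object] + [Validator Observable object] + [Validator]
  take Observable:  [Observable object] + [Observable object]
  take object:  [object] + [object]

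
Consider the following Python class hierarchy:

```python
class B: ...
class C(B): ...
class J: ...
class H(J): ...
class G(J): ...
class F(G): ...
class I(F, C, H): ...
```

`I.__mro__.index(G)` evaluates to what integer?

2

L[I] = I + merge(L[F], L[C], L[H], [F C H])
  take F:  [F G J object] + [C B object] + [H J object] + [F C H]
  take G:  [G J object] + [C B object] + [H J object] + [C H]
  take C:  [J object] + [C B object] + [H J object] + [C H]
  take B:  [J object] + [B object] + [H J object] + [H]
  take H:  [J object] + [object] + [H J object] + [H]
  take J:  [J object] + [object] + [J object]
  take object:  [object] + [object] + [object]
MRO: I F G C B H J object
G sits at index 2.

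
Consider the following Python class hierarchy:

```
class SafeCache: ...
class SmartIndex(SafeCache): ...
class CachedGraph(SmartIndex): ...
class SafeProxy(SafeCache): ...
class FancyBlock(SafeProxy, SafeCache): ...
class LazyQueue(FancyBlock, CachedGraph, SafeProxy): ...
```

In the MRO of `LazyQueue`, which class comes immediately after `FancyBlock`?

CachedGraph

L[LazyQueue] = LazyQueue + merge(L[FancyBlock], L[CachedGraph], L[SafeProxy], [FancyBlock CachedGraph SafeProxy])
  take FancyBlock:  [FancyBlock SafeProxy SafeCache object] + [CachedGraph SmartIndex SafeCache object] + [SafeProxy SafeCache object] + [FancyBlock CachedGraph SafeProxy]
  take CachedGraph:  [SafeProxy SafeCache object] + [CachedGraph SmartIndex SafeCache object] + [SafeProxy SafeCache object] + [CachedGraph SafeProxy]
  take SafeProxy:  [SafeProxy SafeCache object] + [SmartIndex SafeCache object] + [SafeProxy SafeCache object] + [SafeProxy]
  take SmartIndex:  [SafeCache object] + [SmartIndex SafeCache object] + [SafeCache object]
  take SafeCache:  [SafeCache object] + [SafeCache object] + [SafeCache object]
  take object:  [object] + [object] + [object]
MRO: LazyQueue FancyBlock CachedGraph SafeProxy SmartIndex SafeCache object
FancyBlock is at position 1; next is CachedGraph.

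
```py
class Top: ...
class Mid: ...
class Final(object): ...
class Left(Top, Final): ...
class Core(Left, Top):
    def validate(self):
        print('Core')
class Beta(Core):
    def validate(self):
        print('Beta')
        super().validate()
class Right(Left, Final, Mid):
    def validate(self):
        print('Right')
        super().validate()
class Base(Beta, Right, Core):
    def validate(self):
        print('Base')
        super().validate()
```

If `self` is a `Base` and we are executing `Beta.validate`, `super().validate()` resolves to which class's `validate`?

L[Base] = Base + merge(L[Beta], L[Right], L[Core], [Beta Right Core])
  take Beta:  [Beta Core Left Top Final object] + [Right Left Top Final Mid object] + [Core Left Top Final object] + [Beta Right Core]
  take Right:  [Core Left Top Final object] + [Right Left Top Final Mid object] + [Core Left Top Final object] + [Right Core]
  take Core:  [Core Left Top Final object] + [Left Top Final Mid object] + [Core Left Top Final object] + [Core]
  take Left:  [Left Top Final object] + [Left Top Final Mid object] + [Left Top Final object]
  take Top:  [Top Final object] + [Top Final Mid object] + [Top Final object]
  take Final:  [Final object] + [Final Mid object] + [Final object]
  take Mid:  [object] + [Mid object] + [object]
  take object:  [object] + [object] + [object]
MRO: Base Beta Right Core Left Top Final Mid object
super() in Beta.validate on a Base instance goes to the class after Beta in Base's MRO: Right.

Right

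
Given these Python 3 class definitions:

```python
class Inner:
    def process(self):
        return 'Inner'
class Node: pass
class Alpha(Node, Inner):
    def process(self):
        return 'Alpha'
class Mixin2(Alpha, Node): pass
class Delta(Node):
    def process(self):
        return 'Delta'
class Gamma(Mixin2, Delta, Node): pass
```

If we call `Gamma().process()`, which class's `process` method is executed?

L[Gamma] = Gamma + merge(L[Mixin2], L[Delta], L[Node], [Mixin2 Delta Node])
  take Mixin2:  [Mixin2 Alpha Node Inner object] + [Delta Node object] + [Node object] + [Mixin2 Delta Node]
  take Alpha:  [Alpha Node Inner object] + [Delta Node object] + [Node object] + [Delta Node]
  take Delta:  [Node Inner object] + [Delta Node object] + [Node object] + [Delta Node]
  take Node:  [Node Inner object] + [Node object] + [Node object] + [Node]
  take Inner:  [Inner object] + [object] + [object]
  take object:  [object] + [object] + [object]
MRO: Gamma Mixin2 Alpha Delta Node Inner object
process is defined in: Alpha, Delta, Inner. First along the MRO is Alpha.

Alpha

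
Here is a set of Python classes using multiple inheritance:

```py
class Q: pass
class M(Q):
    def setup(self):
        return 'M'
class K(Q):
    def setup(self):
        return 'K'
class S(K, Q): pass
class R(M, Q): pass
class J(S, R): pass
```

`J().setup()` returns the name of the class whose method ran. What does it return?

K

L[J] = J + merge(L[S], L[R], [S R])
  take S:  [S K Q object] + [R M Q object] + [S R]
  take K:  [K Q object] + [R M Q object] + [R]
  take R:  [Q object] + [R M Q object] + [R]
  take M:  [Q object] + [M Q object]
  take Q:  [Q object] + [Q object]
  take object:  [object] + [object]
MRO: J S K R M Q object
setup is defined in: K, M. First along the MRO is K.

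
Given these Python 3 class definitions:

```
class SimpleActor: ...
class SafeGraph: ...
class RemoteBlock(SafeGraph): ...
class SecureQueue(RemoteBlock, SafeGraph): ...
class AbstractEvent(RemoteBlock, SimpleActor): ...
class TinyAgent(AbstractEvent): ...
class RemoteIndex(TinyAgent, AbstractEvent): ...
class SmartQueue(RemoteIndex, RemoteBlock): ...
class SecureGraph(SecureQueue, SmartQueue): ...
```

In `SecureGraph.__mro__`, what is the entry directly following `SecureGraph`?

SecureQueue

L[SecureGraph] = SecureGraph + merge(L[SecureQueue], L[SmartQueue], [SecureQueue SmartQueue])
  take SecureQueue:  [SecureQueue RemoteBlock SafeGraph object] + [SmartQueue RemoteIndex TinyAgent AbstractEvent RemoteBlock SafeGraph SimpleActor object] + [SecureQueue SmartQueue]
  take SmartQueue:  [RemoteBlock SafeGraph object] + [SmartQueue RemoteIndex TinyAgent AbstractEvent RemoteBlock SafeGraph SimpleActor object] + [SmartQueue]
  take RemoteIndex:  [RemoteBlock SafeGraph object] + [RemoteIndex TinyAgent AbstractEvent RemoteBlock SafeGraph SimpleActor object]
  take TinyAgent:  [RemoteBlock SafeGraph object] + [TinyAgent AbstractEvent RemoteBlock SafeGraph SimpleActor object]
  take AbstractEvent:  [RemoteBlock SafeGraph object] + [AbstractEvent RemoteBlock SafeGraph SimpleActor object]
  take RemoteBlock:  [RemoteBlock SafeGraph object] + [RemoteBlock SafeGraph SimpleActor object]
  take SafeGraph:  [SafeGraph object] + [SafeGraph SimpleActor object]
  take SimpleActor:  [object] + [SimpleActor object]
  take object:  [object] + [object]
MRO: SecureGraph SecureQueue SmartQueue RemoteIndex TinyAgent AbstractEvent RemoteBlock SafeGraph SimpleActor object
SecureGraph is at position 0; next is SecureQueue.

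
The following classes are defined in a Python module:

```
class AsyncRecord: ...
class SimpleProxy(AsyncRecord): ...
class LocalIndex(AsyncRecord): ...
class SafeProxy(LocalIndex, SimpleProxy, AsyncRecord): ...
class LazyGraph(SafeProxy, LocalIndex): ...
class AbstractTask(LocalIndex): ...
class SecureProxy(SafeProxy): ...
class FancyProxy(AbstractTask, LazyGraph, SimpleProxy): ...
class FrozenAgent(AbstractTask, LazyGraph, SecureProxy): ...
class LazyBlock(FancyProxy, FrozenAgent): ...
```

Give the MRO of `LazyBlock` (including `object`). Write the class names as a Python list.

[LazyBlock, FancyProxy, FrozenAgent, AbstractTask, LazyGraph, SecureProxy, SafeProxy, LocalIndex, SimpleProxy, AsyncRecord, object]

L[LazyBlock] = LazyBlock + merge(L[FancyProxy], L[FrozenAgent], [FancyProxy FrozenAgent])
  take FancyProxy:  [FancyProxy AbstractTask LazyGraph SafeProxy LocalIndex SimpleProxy AsyncRecord object] + [FrozenAgent AbstractTask LazyGraph SecureProxy SafeProxy LocalIndex SimpleProxy AsyncRecord object] + [FancyProxy FrozenAgent]
  take FrozenAgent:  [AbstractTask LazyGraph SafeProxy LocalIndex SimpleProxy AsyncRecord object] + [FrozenAgent AbstractTask LazyGraph SecureProxy SafeProxy LocalIndex SimpleProxy AsyncRecord object] + [FrozenAgent]
  take AbstractTask:  [AbstractTask LazyGraph SafeProxy LocalIndex SimpleProxy AsyncRecord object] + [AbstractTask LazyGraph SecureProxy SafeProxy LocalIndex SimpleProxy AsyncRecord object]
  take LazyGraph:  [LazyGraph SafeProxy LocalIndex SimpleProxy AsyncRecord object] + [LazyGraph SecureProxy SafeProxy LocalIndex SimpleProxy AsyncRecord object]
  take SecureProxy:  [SafeProxy LocalIndex SimpleProxy AsyncRecord object] + [SecureProxy SafeProxy LocalIndex SimpleProxy AsyncRecord object]
  take SafeProxy:  [SafeProxy LocalIndex SimpleProxy AsyncRecord object] + [SafeProxy LocalIndex SimpleProxy AsyncRecord object]
  take LocalIndex:  [LocalIndex SimpleProxy AsyncRecord object] + [LocalIndex SimpleProxy AsyncRecord object]
  take SimpleProxy:  [SimpleProxy AsyncRecord object] + [SimpleProxy AsyncRecord object]
  take AsyncRecord:  [AsyncRecord object] + [AsyncRecord object]
  take object:  [object] + [object]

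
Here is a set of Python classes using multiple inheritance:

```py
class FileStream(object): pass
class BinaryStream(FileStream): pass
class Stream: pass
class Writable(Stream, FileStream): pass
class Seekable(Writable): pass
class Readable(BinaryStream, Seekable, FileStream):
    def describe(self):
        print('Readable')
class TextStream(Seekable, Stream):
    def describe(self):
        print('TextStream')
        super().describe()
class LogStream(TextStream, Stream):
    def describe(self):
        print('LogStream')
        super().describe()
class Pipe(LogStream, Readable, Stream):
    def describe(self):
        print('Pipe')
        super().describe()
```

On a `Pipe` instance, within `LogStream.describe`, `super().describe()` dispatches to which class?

L[Pipe] = Pipe + merge(L[LogStream], L[Readable], L[Stream], [LogStream Readable Stream])
  take LogStream:  [LogStream TextStream Seekable Writable Stream FileStream object] + [Readable BinaryStream Seekable Writable Stream FileStream object] + [Stream object] + [LogStream Readable Stream]
  take TextStream:  [TextStream Seekable Writable Stream FileStream object] + [Readable BinaryStream Seekable Writable Stream FileStream object] + [Stream object] + [Readable Stream]
  take Readable:  [Seekable Writable Stream FileStream object] + [Readable BinaryStream Seekable Writable Stream FileStream object] + [Stream object] + [Readable Stream]
  take BinaryStream:  [Seekable Writable Stream FileStream object] + [BinaryStream Seekable Writable Stream FileStream object] + [Stream object] + [Stream]
  take Seekable:  [Seekable Writable Stream FileStream object] + [Seekable Writable Stream FileStream object] + [Stream object] + [Stream]
  take Writable:  [Writable Stream FileStream object] + [Writable Stream FileStream object] + [Stream object] + [Stream]
  take Stream:  [Stream FileStream object] + [Stream FileStream object] + [Stream object] + [Stream]
  take FileStream:  [FileStream object] + [FileStream object] + [object]
  take object:  [object] + [object] + [object]
MRO: Pipe LogStream TextStream Readable BinaryStream Seekable Writable Stream FileStream object
super() in LogStream.describe on a Pipe instance goes to the class after LogStream in Pipe's MRO: TextStream.

TextStream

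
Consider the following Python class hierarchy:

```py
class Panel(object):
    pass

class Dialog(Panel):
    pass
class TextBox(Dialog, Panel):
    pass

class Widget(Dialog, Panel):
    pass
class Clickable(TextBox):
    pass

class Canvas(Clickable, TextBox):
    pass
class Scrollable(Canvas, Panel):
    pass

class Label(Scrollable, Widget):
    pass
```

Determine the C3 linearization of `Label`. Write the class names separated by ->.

L[Label] = Label + merge(L[Scrollable], L[Widget], [Scrollable Widget])
  take Scrollable:  [Scrollable Canvas Clickable TextBox Dialog Panel object] + [Widget Dialog Panel object] + [Scrollable Widget]
  take Canvas:  [Canvas Clickable TextBox Dialog Panel object] + [Widget Dialog Panel object] + [Widget]
  take Clickable:  [Clickable TextBox Dialog Panel object] + [Widget Dialog Panel object] + [Widget]
  take TextBox:  [TextBox Dialog Panel object] + [Widget Dialog Panel object] + [Widget]
  take Widget:  [Dialog Panel object] + [Widget Dialog Panel object] + [Widget]
  take Dialog:  [Dialog Panel object] + [Dialog Panel object]
  take Panel:  [Panel object] + [Panel object]
  take object:  [object] + [object]

Label -> Scrollable -> Canvas -> Clickable -> TextBox -> Widget -> Dialog -> Panel -> object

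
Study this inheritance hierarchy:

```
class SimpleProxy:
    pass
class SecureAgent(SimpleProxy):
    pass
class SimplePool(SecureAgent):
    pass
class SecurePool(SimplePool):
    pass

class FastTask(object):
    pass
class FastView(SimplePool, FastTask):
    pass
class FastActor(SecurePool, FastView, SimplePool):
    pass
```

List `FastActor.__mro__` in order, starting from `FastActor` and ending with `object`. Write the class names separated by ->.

FastActor -> SecurePool -> FastView -> SimplePool -> SecureAgent -> SimpleProxy -> FastTask -> object

L[FastActor] = FastActor + merge(L[SecurePool], L[FastView], L[SimplePool], [SecurePool FastView SimplePool])
  take SecurePool:  [SecurePool SimplePool SecureAgent SimpleProxy object] + [FastView SimplePool SecureAgent SimpleProxy FastTask object] + [SimplePool SecureAgent SimpleProxy object] + [SecurePool FastView SimplePool]
  take FastView:  [SimplePool SecureAgent SimpleProxy object] + [FastView SimplePool SecureAgent SimpleProxy FastTask object] + [SimplePool SecureAgent SimpleProxy object] + [FastView SimplePool]
  take SimplePool:  [SimplePool SecureAgent SimpleProxy object] + [SimplePool SecureAgent SimpleProxy FastTask object] + [SimplePool SecureAgent SimpleProxy object] + [SimplePool]
  take SecureAgent:  [SecureAgent SimpleProxy object] + [SecureAgent SimpleProxy FastTask object] + [SecureAgent SimpleProxy object]
  take SimpleProxy:  [SimpleProxy object] + [SimpleProxy FastTask object] + [SimpleProxy object]
  take FastTask:  [object] + [FastTask object] + [object]
  take object:  [object] + [object] + [object]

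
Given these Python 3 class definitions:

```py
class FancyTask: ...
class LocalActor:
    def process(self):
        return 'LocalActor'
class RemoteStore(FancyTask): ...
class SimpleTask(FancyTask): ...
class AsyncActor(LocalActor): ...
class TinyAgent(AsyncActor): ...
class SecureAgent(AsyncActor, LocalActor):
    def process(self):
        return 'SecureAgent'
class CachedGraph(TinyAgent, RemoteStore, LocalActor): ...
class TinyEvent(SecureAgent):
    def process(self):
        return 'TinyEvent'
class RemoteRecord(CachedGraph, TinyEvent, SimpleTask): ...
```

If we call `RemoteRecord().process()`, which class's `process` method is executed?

L[RemoteRecord] = RemoteRecord + merge(L[CachedGraph], L[TinyEvent], L[SimpleTask], [CachedGraph TinyEvent SimpleTask])
  take CachedGraph:  [CachedGraph TinyAgent AsyncActor RemoteStore LocalActor FancyTask object] + [TinyEvent SecureAgent AsyncActor LocalActor object] + [SimpleTask FancyTask object] + [CachedGraph TinyEvent SimpleTask]
  take TinyAgent:  [TinyAgent AsyncActor RemoteStore LocalActor FancyTask object] + [TinyEvent SecureAgent AsyncActor LocalActor object] + [SimpleTask FancyTask object] + [TinyEvent SimpleTask]
  take TinyEvent:  [AsyncActor RemoteStore LocalActor FancyTask object] + [TinyEvent SecureAgent AsyncActor LocalActor object] + [SimpleTask FancyTask object] + [TinyEvent SimpleTask]
  take SecureAgent:  [AsyncActor RemoteStore LocalActor FancyTask object] + [SecureAgent AsyncActor LocalActor object] + [SimpleTask FancyTask object] + [SimpleTask]
  take AsyncActor:  [AsyncActor RemoteStore LocalActor FancyTask object] + [AsyncActor LocalActor object] + [SimpleTask FancyTask object] + [SimpleTask]
  take RemoteStore:  [RemoteStore LocalActor FancyTask object] + [LocalActor object] + [SimpleTask FancyTask object] + [SimpleTask]
  take LocalActor:  [LocalActor FancyTask object] + [LocalActor object] + [SimpleTask FancyTask object] + [SimpleTask]
  take SimpleTask:  [FancyTask object] + [object] + [SimpleTask FancyTask object] + [SimpleTask]
  take FancyTask:  [FancyTask object] + [object] + [FancyTask object]
  take object:  [object] + [object] + [object]
MRO: RemoteRecord CachedGraph TinyAgent TinyEvent SecureAgent AsyncActor RemoteStore LocalActor SimpleTask FancyTask object
process is defined in: LocalActor, SecureAgent, TinyEvent. First along the MRO is TinyEvent.

TinyEvent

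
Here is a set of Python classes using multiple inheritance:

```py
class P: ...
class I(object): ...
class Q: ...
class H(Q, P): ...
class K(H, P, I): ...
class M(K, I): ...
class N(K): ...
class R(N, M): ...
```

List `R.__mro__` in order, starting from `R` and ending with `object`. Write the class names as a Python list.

L[R] = R + merge(L[N], L[M], [N M])
  take N:  [N K H Q P I object] + [M K H Q P I object] + [N M]
  take M:  [K H Q P I object] + [M K H Q P I object] + [M]
  take K:  [K H Q P I object] + [K H Q P I object]
  take H:  [H Q P I object] + [H Q P I object]
  take Q:  [Q P I object] + [Q P I object]
  take P:  [P I object] + [P I object]
  take I:  [I object] + [I object]
  take object:  [object] + [object]

[R, N, M, K, H, Q, P, I, object]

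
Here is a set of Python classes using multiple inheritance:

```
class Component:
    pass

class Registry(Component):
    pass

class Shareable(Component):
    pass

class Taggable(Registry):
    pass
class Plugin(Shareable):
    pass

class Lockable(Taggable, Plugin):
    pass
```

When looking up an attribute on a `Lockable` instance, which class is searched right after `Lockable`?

Taggable

L[Lockable] = Lockable + merge(L[Taggable], L[Plugin], [Taggable Plugin])
  take Taggable:  [Taggable Registry Component object] + [Plugin Shareable Component object] + [Taggable Plugin]
  take Registry:  [Registry Component object] + [Plugin Shareable Component object] + [Plugin]
  take Plugin:  [Component object] + [Plugin Shareable Component object] + [Plugin]
  take Shareable:  [Component object] + [Shareable Component object]
  take Component:  [Component object] + [Component object]
  take object:  [object] + [object]
MRO: Lockable Taggable Registry Plugin Shareable Component object
Lockable is at position 0; next is Taggable.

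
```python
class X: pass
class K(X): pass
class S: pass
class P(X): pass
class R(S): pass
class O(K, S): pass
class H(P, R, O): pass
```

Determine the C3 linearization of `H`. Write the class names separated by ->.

H -> P -> R -> O -> K -> X -> S -> object

L[H] = H + merge(L[P], L[R], L[O], [P R O])
  take P:  [P X object] + [R S object] + [O K X S object] + [P R O]
  take R:  [X object] + [R S object] + [O K X S object] + [R O]
  take O:  [X object] + [S object] + [O K X S object] + [O]
  take K:  [X object] + [S object] + [K X S object]
  take X:  [X object] + [S object] + [X S object]
  take S:  [object] + [S object] + [S object]
  take object:  [object] + [object] + [object]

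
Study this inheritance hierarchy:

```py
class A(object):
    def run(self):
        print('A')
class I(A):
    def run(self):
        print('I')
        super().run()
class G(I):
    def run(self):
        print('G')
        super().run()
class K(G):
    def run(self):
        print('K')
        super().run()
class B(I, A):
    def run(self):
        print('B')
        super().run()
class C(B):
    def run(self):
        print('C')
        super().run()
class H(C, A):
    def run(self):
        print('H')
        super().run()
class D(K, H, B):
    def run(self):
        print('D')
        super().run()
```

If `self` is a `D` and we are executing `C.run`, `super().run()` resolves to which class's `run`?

L[D] = D + merge(L[K], L[H], L[B], [K H B])
  take K:  [K G I A object] + [H C B I A object] + [B I A object] + [K H B]
  take G:  [G I A object] + [H C B I A object] + [B I A object] + [H B]
  take H:  [I A object] + [H C B I A object] + [B I A object] + [H B]
  take C:  [I A object] + [C B I A object] + [B I A object] + [B]
  take B:  [I A object] + [B I A object] + [B I A object] + [B]
  take I:  [I A object] + [I A object] + [I A object]
  take A:  [A object] + [A object] + [A object]
  take object:  [object] + [object] + [object]
MRO: D K G H C B I A object
super() in C.run on a D instance goes to the class after C in D's MRO: B.

B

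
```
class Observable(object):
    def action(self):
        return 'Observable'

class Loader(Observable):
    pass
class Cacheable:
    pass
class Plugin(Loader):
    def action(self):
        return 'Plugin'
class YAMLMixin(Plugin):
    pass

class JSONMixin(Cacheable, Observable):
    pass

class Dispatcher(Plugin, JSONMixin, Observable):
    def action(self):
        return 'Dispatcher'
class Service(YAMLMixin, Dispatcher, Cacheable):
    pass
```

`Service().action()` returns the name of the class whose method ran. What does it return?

Dispatcher

L[Service] = Service + merge(L[YAMLMixin], L[Dispatcher], L[Cacheable], [YAMLMixin Dispatcher Cacheable])
  take YAMLMixin:  [YAMLMixin Plugin Loader Observable object] + [Dispatcher Plugin Loader JSONMixin Cacheable Observable object] + [Cacheable object] + [YAMLMixin Dispatcher Cacheable]
  take Dispatcher:  [Plugin Loader Observable object] + [Dispatcher Plugin Loader JSONMixin Cacheable Observable object] + [Cacheable object] + [Dispatcher Cacheable]
  take Plugin:  [Plugin Loader Observable object] + [Plugin Loader JSONMixin Cacheable Observable object] + [Cacheable object] + [Cacheable]
  take Loader:  [Loader Observable object] + [Loader JSONMixin Cacheable Observable object] + [Cacheable object] + [Cacheable]
  take JSONMixin:  [Observable object] + [JSONMixin Cacheable Observable object] + [Cacheable object] + [Cacheable]
  take Cacheable:  [Observable object] + [Cacheable Observable object] + [Cacheable object] + [Cacheable]
  take Observable:  [Observable object] + [Observable object] + [object]
  take object:  [object] + [object] + [object]
MRO: Service YAMLMixin Dispatcher Plugin Loader JSONMixin Cacheable Observable object
action is defined in: Dispatcher, Observable, Plugin. First along the MRO is Dispatcher.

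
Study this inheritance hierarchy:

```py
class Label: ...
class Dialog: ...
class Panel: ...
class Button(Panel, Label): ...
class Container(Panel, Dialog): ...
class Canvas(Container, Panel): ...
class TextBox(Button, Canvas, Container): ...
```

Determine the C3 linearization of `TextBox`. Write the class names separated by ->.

TextBox -> Button -> Canvas -> Container -> Panel -> Label -> Dialog -> object

L[TextBox] = TextBox + merge(L[Button], L[Canvas], L[Container], [Button Canvas Container])
  take Button:  [Button Panel Label object] + [Canvas Container Panel Dialog object] + [Container Panel Dialog object] + [Button Canvas Container]
  take Canvas:  [Panel Label object] + [Canvas Container Panel Dialog object] + [Container Panel Dialog object] + [Canvas Container]
  take Container:  [Panel Label object] + [Container Panel Dialog object] + [Container Panel Dialog object] + [Container]
  take Panel:  [Panel Label object] + [Panel Dialog object] + [Panel Dialog object]
  take Label:  [Label object] + [Dialog object] + [Dialog object]
  take Dialog:  [object] + [Dialog object] + [Dialog object]
  take object:  [object] + [object] + [object]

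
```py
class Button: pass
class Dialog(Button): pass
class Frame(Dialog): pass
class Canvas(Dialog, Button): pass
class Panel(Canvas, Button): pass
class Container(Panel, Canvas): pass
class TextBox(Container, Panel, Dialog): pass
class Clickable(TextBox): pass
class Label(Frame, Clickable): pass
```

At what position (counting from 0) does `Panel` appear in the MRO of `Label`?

5

L[Label] = Label + merge(L[Frame], L[Clickable], [Frame Clickable])
  take Frame:  [Frame Dialog Button object] + [Clickable TextBox Container Panel Canvas Dialog Button object] + [Frame Clickable]
  take Clickable:  [Dialog Button object] + [Clickable TextBox Container Panel Canvas Dialog Button object] + [Clickable]
  take TextBox:  [Dialog Button object] + [TextBox Container Panel Canvas Dialog Button object]
  take Container:  [Dialog Button object] + [Container Panel Canvas Dialog Button object]
  take Panel:  [Dialog Button object] + [Panel Canvas Dialog Button object]
  take Canvas:  [Dialog Button object] + [Canvas Dialog Button object]
  take Dialog:  [Dialog Button object] + [Dialog Button object]
  take Button:  [Button object] + [Button object]
  take object:  [object] + [object]
MRO: Label Frame Clickable TextBox Container Panel Canvas Dialog Button object
Panel sits at index 5.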